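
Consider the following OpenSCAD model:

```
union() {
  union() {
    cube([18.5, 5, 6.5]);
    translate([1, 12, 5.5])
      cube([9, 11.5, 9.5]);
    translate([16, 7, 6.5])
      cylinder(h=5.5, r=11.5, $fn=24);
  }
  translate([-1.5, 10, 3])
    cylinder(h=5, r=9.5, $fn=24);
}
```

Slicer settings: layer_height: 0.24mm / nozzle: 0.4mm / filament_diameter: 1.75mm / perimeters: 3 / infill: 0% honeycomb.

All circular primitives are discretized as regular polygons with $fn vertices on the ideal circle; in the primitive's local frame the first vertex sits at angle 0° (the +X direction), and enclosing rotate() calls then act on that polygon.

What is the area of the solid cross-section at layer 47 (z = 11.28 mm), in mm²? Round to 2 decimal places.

502.16 mm²

At z = 11.28 mm: the cube does not reach this height (z outside [0, 6.5]); the cube at (1, 12) (footprint 9×11.5) is included at this height (area 103.50 mm²); the r=11.5 cylinder at (16, 7) contributes a regular 24-gon of circumradius 11.5 (area = (24/2)·11.500²·sin(360°/24) = 410.75 mm²); Taking the union: the regions partially overlap — summed areas 514.25 mm² minus the doubly-counted overlap 12.08 mm² gives 502.16 mm² — area = 502.16 mm²; the cylinder at (-1.5, 10) does not reach this height (z outside [3, 8]); Merging all regions: only the result so far is present, so the union is just that shape — area = 502.16 mm². Overall, the cross-section is a single solid region. Net area = 502.16 mm².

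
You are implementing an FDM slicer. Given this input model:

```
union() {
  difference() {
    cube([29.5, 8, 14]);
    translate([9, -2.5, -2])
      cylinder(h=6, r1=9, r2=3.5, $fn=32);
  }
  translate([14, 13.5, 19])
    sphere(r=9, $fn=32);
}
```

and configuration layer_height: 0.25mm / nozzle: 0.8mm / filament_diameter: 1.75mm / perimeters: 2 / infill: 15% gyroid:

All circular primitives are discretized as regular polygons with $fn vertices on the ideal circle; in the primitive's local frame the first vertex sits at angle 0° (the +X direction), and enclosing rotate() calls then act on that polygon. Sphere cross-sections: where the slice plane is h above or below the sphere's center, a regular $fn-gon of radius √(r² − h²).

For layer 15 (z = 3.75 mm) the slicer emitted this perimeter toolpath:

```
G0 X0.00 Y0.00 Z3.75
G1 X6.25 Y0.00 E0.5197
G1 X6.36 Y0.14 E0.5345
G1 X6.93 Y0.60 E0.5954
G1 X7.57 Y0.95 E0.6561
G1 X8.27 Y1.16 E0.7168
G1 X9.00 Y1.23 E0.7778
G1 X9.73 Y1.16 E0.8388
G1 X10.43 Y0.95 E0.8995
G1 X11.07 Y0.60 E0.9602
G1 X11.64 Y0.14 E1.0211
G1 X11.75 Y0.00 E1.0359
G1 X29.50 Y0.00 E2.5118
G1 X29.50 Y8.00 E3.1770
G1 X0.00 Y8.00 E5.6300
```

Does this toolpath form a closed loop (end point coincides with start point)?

no

Start point (G0): (0.00, 0.00). End point (last G1): the path does not return to the start — open.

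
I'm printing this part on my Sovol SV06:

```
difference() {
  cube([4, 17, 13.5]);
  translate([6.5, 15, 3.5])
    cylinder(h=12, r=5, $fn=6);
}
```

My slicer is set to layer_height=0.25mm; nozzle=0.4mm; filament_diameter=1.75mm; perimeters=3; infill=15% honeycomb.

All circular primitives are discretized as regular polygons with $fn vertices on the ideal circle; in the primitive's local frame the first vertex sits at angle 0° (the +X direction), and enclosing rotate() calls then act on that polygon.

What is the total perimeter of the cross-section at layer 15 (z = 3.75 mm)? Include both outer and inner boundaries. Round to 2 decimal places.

At z = 3.75 mm: the 4×17 cube contributes its full rectangle (perimeter 42.00 mm); the r=5 cylinder at (6.5, 15) gives a regular 6-gon of circumradius 5 (constant along its height) (perimeter = 2·6·5.000·sin(180°/6) = 30.00 mm); After the difference (first − rest): starting from the 4×17 cube, the r=5 cylinder at (6.5, 15) partially overlaps it — only the 9.26 mm² overlap (of its 64.95 mm²) is removed, clipping the outline — boundary = 41.63 mm. Overall, the cross-section is a single solid region. Total boundary length (outer) = 41.63 mm.

41.63 mm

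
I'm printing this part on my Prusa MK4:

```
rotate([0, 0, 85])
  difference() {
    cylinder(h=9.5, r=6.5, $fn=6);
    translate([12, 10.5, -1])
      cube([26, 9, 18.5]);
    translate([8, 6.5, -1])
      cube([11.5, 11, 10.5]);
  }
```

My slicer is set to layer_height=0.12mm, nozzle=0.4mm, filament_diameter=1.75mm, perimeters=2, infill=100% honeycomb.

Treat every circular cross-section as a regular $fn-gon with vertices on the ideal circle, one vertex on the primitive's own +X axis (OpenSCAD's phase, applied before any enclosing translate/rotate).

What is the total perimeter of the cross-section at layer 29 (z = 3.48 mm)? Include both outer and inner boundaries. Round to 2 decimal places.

At z = 3.48 mm: the r=6.5 cylinder gives a regular 6-gon of circumradius 6.5 (constant along its height) (perimeter = 2·6·6.500·sin(180°/6) = 39.00 mm); the cube at (12, 10.5) (footprint 26×9) is included at this height (perimeter 70.00 mm); the 11.5×11 cube at (8, 6.5) contributes its full rectangle (perimeter 45.00 mm); Subtracting the remaining from the first: starting from the r=6.5 cylinder, the 26×9 cube at (12, 10.5) misses the remaining region (no effect); the 11.5×11 cube at (8, 6.5) misses the remaining region (no effect) — boundary = 39.00 mm; (whole slice rotated 85° about Z — lengths, areas and connectivity unchanged). Overall, the cross-section is a single solid region. Total boundary length (outer) = 39.00 mm.

39.00 mm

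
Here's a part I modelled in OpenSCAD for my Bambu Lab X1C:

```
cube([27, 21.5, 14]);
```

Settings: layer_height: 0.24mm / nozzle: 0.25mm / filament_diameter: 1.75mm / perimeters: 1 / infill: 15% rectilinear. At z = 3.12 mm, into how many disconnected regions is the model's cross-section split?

At z = 3.12 mm: the cube (footprint 27×21.5) is included at this height. The result has 1 disconnected region.

1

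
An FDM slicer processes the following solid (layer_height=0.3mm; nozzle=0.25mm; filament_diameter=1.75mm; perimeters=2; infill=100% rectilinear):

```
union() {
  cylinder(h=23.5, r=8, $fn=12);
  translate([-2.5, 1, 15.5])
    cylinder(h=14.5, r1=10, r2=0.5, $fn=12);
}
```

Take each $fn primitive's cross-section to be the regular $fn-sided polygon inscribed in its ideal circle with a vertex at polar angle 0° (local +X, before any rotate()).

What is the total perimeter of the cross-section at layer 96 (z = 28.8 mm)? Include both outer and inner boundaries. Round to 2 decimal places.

At z = 28.8 mm: the cylinder is absent (z outside [0, 23.5]); the cone at (-2.5, 1) contributes a regular 12-gon of circumradius 1.286 (interpolated between r1=10 and r2=0.5 at t=0.917) (perimeter = 2·12·1.286·sin(180°/12) = 7.99 mm); Combining (union): only the cone at (-2.5, 1) is present, so the union is just that shape — boundary = 7.99 mm. Overall, the cross-section is a single solid region. Total boundary length (outer) = 7.99 mm.

7.99 mm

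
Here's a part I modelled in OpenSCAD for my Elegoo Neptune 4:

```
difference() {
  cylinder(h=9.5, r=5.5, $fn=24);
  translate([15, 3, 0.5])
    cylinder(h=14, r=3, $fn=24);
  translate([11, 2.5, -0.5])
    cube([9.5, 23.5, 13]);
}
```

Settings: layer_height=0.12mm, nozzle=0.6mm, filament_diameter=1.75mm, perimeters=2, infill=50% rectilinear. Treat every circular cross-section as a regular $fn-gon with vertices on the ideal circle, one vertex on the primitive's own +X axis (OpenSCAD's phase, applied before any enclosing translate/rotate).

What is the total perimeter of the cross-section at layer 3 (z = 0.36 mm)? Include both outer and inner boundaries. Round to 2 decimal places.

At z = 0.36 mm: the cylinder: section is a regular 24-gon, circumradius r=5.5 (perimeter = 2·24·5.500·sin(180°/24) = 34.46 mm); the cylinder at (15, 3) is absent (z outside [0.5, 14.5]); the cube at (11, 2.5) (footprint 9.5×23.5) is included at this height (perimeter 66.00 mm); Subtracting the remaining from the first: starting from the r=5.5 cylinder, the 9.5×23.5 cube at (11, 2.5) misses the remaining region (no effect) — boundary = 34.46 mm. Overall, the cross-section is a single solid region. Total boundary length (outer) = 34.46 mm.

34.46 mm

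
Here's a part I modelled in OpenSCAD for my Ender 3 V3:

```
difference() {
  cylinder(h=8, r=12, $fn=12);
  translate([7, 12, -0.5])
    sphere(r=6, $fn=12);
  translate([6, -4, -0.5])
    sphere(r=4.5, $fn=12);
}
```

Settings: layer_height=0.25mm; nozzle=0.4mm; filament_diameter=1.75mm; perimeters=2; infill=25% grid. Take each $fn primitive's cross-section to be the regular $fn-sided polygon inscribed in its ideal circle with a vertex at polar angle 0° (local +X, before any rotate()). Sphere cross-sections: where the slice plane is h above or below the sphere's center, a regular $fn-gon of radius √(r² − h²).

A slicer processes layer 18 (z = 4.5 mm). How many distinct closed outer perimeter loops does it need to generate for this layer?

1

At z = 4.5 mm: the cylinder: section is a regular 12-gon, circumradius r=12; the r=6 sphere at (7, 12) slices to a regular 12-gon of circumradius 3.317 (√(r²−h²) with h=5 from center); the sphere at (6, -4) is absent (|z−center|=5.000 > r=4.5); Subtracting the remaining from the first: starting from the r=12 cylinder, the r=6 sphere at (7, 12) partially overlaps it — only the 3.48 mm² overlap (of its 33.00 mm²) is removed, clipping the outline — 1 connected region. The result has 1 disconnected region.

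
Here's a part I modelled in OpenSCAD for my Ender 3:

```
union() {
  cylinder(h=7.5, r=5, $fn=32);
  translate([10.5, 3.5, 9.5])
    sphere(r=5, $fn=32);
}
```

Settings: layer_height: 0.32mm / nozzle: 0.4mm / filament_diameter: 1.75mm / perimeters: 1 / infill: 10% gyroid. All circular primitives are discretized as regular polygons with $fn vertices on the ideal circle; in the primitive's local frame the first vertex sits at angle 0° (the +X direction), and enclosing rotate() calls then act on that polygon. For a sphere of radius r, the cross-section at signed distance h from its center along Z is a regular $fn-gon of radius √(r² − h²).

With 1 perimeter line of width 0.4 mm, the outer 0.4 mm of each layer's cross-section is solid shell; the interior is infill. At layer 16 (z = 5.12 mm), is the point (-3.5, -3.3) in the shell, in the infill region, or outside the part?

shell

At z = 5.12 mm: the r=5 cylinder gives a regular 32-gon of circumradius 5 (constant along its height); the r=5 sphere at (10.5, 3.5) slices to a regular 32-gon of circumradius 2.412 (√(r²−h²) with h=4.38 from center); Taking the union: the 2 present regions are separate (no shared area or edge), so areas and boundary lengths simply add and each stays a separate island — 2 connected regions. Overall, the cross-section has 2 separate islands. The nearest boundary edge runs (-3.54, -3.54)→(-4.16, -2.78); distance from the point to it = 0.18 mm. (Shell/infill is judged within the island containing the point — the largest one.) The point is inside the cross-section, 0.18 mm from the nearest boundary — within the 0.4 mm shell band (1 × 0.4).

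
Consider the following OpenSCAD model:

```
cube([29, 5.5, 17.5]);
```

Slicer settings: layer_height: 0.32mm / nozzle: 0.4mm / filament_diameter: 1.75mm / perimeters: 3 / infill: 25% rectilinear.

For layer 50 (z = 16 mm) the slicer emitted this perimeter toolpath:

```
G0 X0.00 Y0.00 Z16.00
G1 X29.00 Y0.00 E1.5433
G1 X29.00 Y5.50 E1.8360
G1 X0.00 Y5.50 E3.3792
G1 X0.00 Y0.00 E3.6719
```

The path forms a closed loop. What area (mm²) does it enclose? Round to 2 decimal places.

Apply the shoelace formula to the sequence of (X, Y) vertices; enclosed area = 159.50 mm².

159.50 mm²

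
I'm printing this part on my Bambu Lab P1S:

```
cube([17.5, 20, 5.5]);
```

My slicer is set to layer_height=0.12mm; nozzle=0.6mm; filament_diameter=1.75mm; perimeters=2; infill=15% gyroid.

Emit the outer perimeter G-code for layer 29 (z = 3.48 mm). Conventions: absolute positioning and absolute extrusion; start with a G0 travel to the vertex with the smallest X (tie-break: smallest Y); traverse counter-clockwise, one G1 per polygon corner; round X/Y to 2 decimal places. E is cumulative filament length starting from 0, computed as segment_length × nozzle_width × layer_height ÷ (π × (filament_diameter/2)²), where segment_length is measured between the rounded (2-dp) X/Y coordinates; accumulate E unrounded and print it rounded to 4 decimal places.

G0 X0.00 Y0.00 Z3.48
G1 X17.50 Y0.00 E0.5238
G1 X17.50 Y20.00 E1.1225
G1 X0.00 Y20.00 E1.6464
G1 X0.00 Y0.00 E2.2451

At z = 3.48 mm: the cube is present — its section is the full 17.5×20 rectangle. The outline is a single polygon with 4 vertices. Extrusion per mm of travel: 0.6 × 0.12 / (π × 0.875²) = 0.029934. Accumulating E over each segment gives final E = 2.2451.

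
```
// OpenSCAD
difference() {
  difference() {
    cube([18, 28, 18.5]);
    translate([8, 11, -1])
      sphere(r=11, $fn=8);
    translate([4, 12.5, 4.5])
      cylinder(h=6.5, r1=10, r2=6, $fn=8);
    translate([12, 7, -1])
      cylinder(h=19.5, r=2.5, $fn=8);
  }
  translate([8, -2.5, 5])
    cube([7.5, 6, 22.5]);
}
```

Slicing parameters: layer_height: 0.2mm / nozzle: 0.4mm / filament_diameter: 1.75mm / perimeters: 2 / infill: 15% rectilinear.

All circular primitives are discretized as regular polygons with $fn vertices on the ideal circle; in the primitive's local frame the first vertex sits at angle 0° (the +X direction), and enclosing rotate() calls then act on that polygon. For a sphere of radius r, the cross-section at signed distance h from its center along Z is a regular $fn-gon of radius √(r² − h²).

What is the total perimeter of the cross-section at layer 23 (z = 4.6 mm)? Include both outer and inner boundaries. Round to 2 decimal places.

At z = 4.6 mm: the 18×28 cube contributes its full rectangle (perimeter 92.00 mm); the r=11 sphere at (8, 11) slices to a regular 8-gon of circumradius 9.468 (√(r²−h²) with h=5.6 from center) (perimeter = 2·8·9.468·sin(180°/8) = 57.97 mm); the cone at (4, 12.5): at t=0.015 of its height the radius interpolates to r₁+(r₂−r₁)t = 9.938, giving a regular 8-gon of that circumradius (perimeter = 2·8·9.938·sin(180°/8) = 60.85 mm); the r=2.5 cylinder at (12, 7) gives a regular 8-gon of circumradius 2.5 (constant along its height) (perimeter = 2·8·2.500·sin(180°/8) = 15.31 mm); After the difference (first − rest): starting from the 18×28 cube, the r=11 sphere at (8, 11) partially overlaps it — only the 248.34 mm² overlap (of its 253.54 mm²) is removed, clipping the outline; the cone at (4, 12.5) partially overlaps it — only the 29.52 mm² overlap (of its 279.37 mm²) is removed, clipping the outline; the r=2.5 cylinder at (12, 7) misses the remaining region (no effect) — boundary = 121.98 mm; the cube at (8, -2.5) is not intersected at this z (z outside [5, 27.5]); Subtracting the remaining from the first: none of the subtracted shapes is present at this height, so that combined region is unchanged — boundary = 121.98 mm. Overall, the cross-section is a single solid region. Total boundary length (outer) = 121.98 mm.

121.98 mm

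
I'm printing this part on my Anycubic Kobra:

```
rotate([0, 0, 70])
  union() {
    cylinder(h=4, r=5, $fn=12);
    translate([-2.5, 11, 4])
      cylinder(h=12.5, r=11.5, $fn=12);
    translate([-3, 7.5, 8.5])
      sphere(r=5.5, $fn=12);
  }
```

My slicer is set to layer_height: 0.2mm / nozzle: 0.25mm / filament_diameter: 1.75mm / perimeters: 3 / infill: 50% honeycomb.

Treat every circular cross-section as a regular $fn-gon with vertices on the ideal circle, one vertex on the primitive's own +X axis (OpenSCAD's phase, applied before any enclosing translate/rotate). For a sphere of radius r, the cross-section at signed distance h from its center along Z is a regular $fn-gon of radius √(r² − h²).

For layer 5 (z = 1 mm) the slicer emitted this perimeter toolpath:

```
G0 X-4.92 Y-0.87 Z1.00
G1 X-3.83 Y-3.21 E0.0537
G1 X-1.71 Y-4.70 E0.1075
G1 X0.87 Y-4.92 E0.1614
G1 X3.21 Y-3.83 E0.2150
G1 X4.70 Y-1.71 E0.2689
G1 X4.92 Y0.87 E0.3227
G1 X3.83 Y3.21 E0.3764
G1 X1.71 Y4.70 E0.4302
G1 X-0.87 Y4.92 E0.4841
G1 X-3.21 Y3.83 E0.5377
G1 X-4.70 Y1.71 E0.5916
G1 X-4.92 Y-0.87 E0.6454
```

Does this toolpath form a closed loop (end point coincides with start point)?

Start point (G0): (-4.92, -0.87). End point (last G1): the path returns to the start — closed.

yes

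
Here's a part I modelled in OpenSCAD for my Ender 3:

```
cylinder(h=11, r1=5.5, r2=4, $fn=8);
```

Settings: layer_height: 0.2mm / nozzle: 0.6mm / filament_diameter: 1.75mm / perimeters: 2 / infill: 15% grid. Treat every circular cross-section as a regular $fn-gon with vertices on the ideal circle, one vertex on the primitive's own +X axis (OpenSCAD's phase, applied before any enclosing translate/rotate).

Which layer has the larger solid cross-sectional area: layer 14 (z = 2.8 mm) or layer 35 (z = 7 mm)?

layer 14 (z = 2.8 mm)

Layer 14 (z = 2.8): the cone (r1=5.5→r2=4) has section circumradius 5.118 here — a regular 8-gon (area = (8/2)·5.118²·sin(360°/8) = 74.09 mm²). So its area = 74.09 mm². Layer 35 (z = 7): the cone (r1=5.5→r2=4) has section circumradius 4.545 here — a regular 8-gon (area = (8/2)·4.545²·sin(360°/8) = 58.44 mm²). So its area = 58.44 mm². Layer 14 is larger (74.09 vs 58.44 mm²).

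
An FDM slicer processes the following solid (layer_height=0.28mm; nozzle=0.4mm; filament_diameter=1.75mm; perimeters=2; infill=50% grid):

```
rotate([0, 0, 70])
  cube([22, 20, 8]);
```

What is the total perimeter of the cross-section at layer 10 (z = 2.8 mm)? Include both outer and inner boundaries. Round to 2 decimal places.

At z = 2.8 mm: the cube is present — its section is the full 22×20 rectangle (perimeter 84.00 mm); (whole slice rotated 70° about Z — lengths, areas and connectivity unchanged). Overall, the cross-section is a single solid region. Total boundary length (outer) = 84.00 mm.

84.00 mm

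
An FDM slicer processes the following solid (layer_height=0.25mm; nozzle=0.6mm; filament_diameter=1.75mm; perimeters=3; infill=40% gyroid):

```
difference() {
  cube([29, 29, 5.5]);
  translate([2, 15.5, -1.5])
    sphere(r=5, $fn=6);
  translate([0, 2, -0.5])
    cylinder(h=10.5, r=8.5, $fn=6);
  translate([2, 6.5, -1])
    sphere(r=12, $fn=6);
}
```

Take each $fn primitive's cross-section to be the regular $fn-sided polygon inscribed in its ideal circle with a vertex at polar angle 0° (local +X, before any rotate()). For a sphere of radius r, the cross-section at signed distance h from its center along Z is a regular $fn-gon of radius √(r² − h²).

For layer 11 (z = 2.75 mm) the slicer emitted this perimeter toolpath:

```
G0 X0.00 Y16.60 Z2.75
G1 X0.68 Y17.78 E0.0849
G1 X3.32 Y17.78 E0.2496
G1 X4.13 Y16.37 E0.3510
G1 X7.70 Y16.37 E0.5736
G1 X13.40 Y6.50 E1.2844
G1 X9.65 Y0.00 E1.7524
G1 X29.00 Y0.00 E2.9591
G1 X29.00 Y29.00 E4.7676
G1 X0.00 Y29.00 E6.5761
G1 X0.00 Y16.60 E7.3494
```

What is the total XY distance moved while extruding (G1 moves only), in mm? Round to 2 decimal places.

Sum the Euclidean lengths of each G1 segment: total = 117.85 mm.

117.85 mm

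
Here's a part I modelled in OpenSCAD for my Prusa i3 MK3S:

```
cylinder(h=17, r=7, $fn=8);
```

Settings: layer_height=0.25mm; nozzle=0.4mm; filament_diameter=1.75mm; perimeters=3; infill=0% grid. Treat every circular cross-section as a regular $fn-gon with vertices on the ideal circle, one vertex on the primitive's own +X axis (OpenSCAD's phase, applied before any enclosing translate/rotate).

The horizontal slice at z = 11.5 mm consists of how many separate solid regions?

At z = 11.5 mm: the r=7 cylinder contributes a regular 8-gon of circumradius 7. The result has 1 disconnected region.

1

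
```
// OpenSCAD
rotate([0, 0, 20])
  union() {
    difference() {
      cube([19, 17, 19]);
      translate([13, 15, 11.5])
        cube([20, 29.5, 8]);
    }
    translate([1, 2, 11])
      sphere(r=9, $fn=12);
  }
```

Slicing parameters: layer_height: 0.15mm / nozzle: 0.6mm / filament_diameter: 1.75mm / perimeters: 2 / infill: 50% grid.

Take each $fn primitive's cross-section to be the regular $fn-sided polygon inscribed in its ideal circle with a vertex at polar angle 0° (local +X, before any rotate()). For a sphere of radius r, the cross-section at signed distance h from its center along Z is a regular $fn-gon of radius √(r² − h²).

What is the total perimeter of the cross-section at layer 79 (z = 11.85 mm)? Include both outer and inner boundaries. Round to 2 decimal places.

At z = 11.85 mm: the cube is present — its section is the full 19×17 rectangle (perimeter 72.00 mm); the cube at (13, 15) (footprint 20×29.5) is included at this height (perimeter 99.00 mm); Taking the first minus the rest: starting from the 19×17 cube, the 20×29.5 cube at (13, 15) partially overlaps it — only the 12.00 mm² overlap (of its 590.00 mm²) is removed, clipping the outline — boundary = 72.00 mm; the r=9 sphere at (1, 2) slices to a regular 12-gon of circumradius 8.960 (√(r²−h²) with h=0.85 from center) (perimeter = 2·12·8.960·sin(180°/12) = 55.66 mm); Combining (union): the regions partially overlap (shared area 88.42 mm²), so the edge portions inside another operand are dropped and the merged outline is re-measured after clipping — boundary = 90.52 mm; (rotated 20° about Z; rotation is an isometry so areas/perimeters/island counts are preserved). Overall, the cross-section is a single solid region. Total boundary length (outer) = 90.52 mm.

90.52 mm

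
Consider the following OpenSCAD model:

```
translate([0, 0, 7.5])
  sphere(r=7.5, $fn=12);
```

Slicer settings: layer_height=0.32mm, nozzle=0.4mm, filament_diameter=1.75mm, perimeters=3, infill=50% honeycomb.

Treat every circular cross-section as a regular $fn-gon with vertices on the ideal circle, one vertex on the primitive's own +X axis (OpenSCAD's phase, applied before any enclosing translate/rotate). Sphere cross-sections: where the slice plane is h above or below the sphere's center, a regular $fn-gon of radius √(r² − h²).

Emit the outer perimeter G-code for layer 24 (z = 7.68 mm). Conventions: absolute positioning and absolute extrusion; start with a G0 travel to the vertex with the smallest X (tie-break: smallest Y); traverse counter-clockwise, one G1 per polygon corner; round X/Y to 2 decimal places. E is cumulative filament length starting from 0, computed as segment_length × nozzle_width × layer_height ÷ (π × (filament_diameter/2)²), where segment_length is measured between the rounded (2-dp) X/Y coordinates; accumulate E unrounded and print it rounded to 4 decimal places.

G0 X-7.50 Y0.00 Z7.68
G1 X-6.49 Y-3.75 E0.2067
G1 X-3.75 Y-6.49 E0.4129
G1 X0.00 Y-7.50 E0.6196
G1 X3.75 Y-6.49 E0.8262
G1 X6.49 Y-3.75 E1.0324
G1 X7.50 Y0.00 E1.2391
G1 X6.49 Y3.75 E1.4458
G1 X3.75 Y6.49 E1.6520
G1 X0.00 Y7.50 E1.8587
G1 X-3.75 Y6.49 E2.0653
G1 X-6.49 Y3.75 E2.2715
G1 X-7.50 Y0.00 E2.4782

At z = 7.68 mm: the sphere: section is a regular 12-gon, circumradius = √(r²−h²) = √(7.5²−0.18²) = 7.498. The outline is a single polygon with 12 vertices. Extrusion per mm of travel: 0.4 × 0.32 / (π × 0.875²) = 0.053216. Accumulating E over each segment gives final E = 2.4782.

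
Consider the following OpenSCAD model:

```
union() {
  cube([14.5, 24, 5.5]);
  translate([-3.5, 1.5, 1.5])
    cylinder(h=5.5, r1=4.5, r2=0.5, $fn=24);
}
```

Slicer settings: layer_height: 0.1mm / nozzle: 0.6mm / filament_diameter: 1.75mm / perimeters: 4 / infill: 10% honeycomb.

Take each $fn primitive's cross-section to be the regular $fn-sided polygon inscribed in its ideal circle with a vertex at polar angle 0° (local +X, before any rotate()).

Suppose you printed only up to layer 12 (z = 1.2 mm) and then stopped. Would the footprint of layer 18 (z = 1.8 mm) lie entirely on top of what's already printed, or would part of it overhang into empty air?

part overhangs

Compare the two slices. At z = 1.2: the 14.5×24 cube contributes its full rectangle (area 348.00 mm²); the cone at (-3.5, 1.5) is absent (z outside [1.5, 7]); Merging all regions: only the 14.5×24 cube is present, so the union is just that shape — area = 348.00 mm². At z = 1.8: the 14.5×24 cube contributes its full rectangle (area 348.00 mm²); the cone at (-3.5, 1.5) contributes a regular 24-gon of circumradius 4.282 (interpolated between r1=4.5 and r2=0.5 at t=0.055) (area = (24/2)·4.282²·sin(360°/24) = 56.94 mm²); Taking the union: the regions partially overlap — summed areas 404.94 mm² minus the doubly-counted overlap 2.25 mm² gives 402.69 mm² — area = 402.69 mm². Checking containment: at z = 1.8 the cross-section extends beyond the z = 1.2 cross-section by about 54.69 mm².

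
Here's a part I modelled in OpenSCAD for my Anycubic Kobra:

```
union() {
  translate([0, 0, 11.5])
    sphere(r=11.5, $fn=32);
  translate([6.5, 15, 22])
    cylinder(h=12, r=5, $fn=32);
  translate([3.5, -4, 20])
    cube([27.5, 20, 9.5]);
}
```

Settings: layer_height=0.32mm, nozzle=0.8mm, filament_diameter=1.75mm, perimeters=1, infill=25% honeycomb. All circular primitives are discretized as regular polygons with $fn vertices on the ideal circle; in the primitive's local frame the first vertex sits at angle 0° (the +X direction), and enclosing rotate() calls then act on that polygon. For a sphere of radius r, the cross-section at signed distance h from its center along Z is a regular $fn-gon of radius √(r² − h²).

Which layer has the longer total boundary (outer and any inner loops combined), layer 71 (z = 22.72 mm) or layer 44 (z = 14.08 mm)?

layer 71 (z = 22.72 mm)

Layer 71 (z = 22.72): the sphere: section is a regular 32-gon, circumradius = √(r²−h²) = √(11.5²−11.22²) = 2.522 (perimeter = 2·32·2.522·sin(180°/32) = 15.82 mm); the cylinder at (6.5, 15): section is a regular 32-gon, circumradius r=5 (perimeter = 2·32·5.000·sin(180°/32) = 31.37 mm); the cube at (3.5, -4) is present — its section is the full 27.5×20 rectangle (perimeter 95.00 mm); Taking the union: the regions partially overlap (shared area 41.45 mm²), so the edge portions inside another operand are dropped and the merged outline is re-measured after clipping — boundary = 117.24 mm. So its perimeter = 117.24 mm. Layer 44 (z = 14.08): the r=11.5 sphere contributes a regular 32-gon of circumradius √(11.5²−2.58²) = 11.207 (perimeter = 2·32·11.207·sin(180°/32) = 70.30 mm); the cylinder at (6.5, 15) is not intersected at this z (z outside [22, 34]); the cube at (3.5, -4) is absent (z outside [20, 29.5]); Merging all regions: only the r=11.5 sphere is present, so the union is just that shape — boundary = 70.30 mm. So its perimeter = 70.30 mm. Layer 71 is larger (117.24 vs 70.30 mm).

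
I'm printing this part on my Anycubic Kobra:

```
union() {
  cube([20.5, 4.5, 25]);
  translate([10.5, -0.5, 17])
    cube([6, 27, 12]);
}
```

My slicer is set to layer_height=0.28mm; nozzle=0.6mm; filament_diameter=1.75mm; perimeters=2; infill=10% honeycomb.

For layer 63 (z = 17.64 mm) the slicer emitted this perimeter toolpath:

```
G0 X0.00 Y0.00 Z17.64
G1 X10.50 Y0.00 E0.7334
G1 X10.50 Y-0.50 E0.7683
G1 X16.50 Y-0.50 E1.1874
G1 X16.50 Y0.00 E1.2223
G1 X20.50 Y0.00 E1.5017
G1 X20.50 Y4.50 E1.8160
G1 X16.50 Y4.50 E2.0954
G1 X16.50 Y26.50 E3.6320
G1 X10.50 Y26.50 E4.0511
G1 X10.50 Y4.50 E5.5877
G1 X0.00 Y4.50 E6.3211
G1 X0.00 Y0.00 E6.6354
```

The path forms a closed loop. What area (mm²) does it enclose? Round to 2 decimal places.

Apply the shoelace formula to the sequence of (X, Y) vertices; enclosed area = 227.25 mm².

227.25 mm²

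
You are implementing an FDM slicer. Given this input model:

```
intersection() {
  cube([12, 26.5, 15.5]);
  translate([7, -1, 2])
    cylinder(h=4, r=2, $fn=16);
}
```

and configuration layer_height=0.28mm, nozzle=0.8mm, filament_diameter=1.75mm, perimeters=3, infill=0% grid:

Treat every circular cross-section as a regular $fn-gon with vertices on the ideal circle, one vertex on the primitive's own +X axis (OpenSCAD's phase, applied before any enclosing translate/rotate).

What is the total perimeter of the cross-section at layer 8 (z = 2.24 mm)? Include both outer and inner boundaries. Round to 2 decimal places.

7.50 mm

At z = 2.24 mm: the cube is present — its section is the full 12×26.5 rectangle (perimeter 77.00 mm); the r=2 cylinder at (7, -1) contributes a regular 16-gon of circumradius 2 (perimeter = 2·16·2.000·sin(180°/16) = 12.49 mm); After intersecting: the r=2 cylinder at (7, -1) partially overlaps the 12×26.5 cube; clipping to the common part keeps 2.35 mm² — boundary = 7.50 mm. Overall, the cross-section is a single solid region. Total boundary length (outer) = 7.50 mm.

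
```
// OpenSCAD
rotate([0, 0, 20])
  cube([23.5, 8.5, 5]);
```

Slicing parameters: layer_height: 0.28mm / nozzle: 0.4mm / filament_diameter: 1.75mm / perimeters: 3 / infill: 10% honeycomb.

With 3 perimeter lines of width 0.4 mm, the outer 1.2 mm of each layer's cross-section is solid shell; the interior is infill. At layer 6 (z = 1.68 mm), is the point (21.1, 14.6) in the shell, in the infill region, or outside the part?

outside

At z = 1.68 mm: the cube (footprint 23.5×8.5) is included at this height; (whole slice rotated 20° about Z — lengths, areas and connectivity unchanged). Overall, the cross-section is a single solid region. Undo the 20° rotation: the query point maps to (24.821, 6.503) in the un-rotated model frame. The nearest boundary edge runs (23.50, 0.00)→(23.50, 8.50); distance from the point to it = 1.32 mm. The point is not inside any of the regions above, so it lies outside the cross-section (1.32 mm from the nearest boundary).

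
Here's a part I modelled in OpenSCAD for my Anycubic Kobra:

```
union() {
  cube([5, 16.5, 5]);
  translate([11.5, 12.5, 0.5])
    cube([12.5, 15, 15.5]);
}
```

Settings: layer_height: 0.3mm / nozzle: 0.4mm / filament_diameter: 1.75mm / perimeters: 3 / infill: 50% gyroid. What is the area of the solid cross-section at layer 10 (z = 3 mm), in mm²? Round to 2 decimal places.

270.00 mm²

At z = 3 mm: the cube (footprint 5×16.5) is included at this height (area 82.50 mm²); the 12.5×15 cube at (11.5, 12.5) contributes its full rectangle (area 187.50 mm²); Merging all regions: the 2 present regions are separate (no shared area or edge), so areas and boundary lengths simply add and each stays a separate island — area = 270.00 mm². Overall, the cross-section has 2 separate islands. Net area = 270.00 mm².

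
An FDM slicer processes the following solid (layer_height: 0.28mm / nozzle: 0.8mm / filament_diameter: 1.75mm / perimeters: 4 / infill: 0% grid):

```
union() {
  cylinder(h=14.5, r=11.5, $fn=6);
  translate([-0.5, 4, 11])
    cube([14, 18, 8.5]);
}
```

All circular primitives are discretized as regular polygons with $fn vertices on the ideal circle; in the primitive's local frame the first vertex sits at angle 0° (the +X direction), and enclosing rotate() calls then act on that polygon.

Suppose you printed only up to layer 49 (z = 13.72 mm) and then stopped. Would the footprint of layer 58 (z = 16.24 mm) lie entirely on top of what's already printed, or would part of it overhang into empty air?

entirely on top

Compare the two slices. At z = 13.72: the r=11.5 cylinder contributes a regular 6-gon of circumradius 11.5 (area = (6/2)·11.500²·sin(360°/6) = 343.60 mm²); the cube at (-0.5, 4) (footprint 14×18) is included at this height (area 252.00 mm²); Merging all regions: the regions partially overlap — summed areas 595.60 mm² minus the doubly-counted overlap 47.50 mm² gives 548.10 mm² — area = 548.10 mm². At z = 16.24: the cylinder is not intersected at this z (z outside [0, 14.5]); the cube at (-0.5, 4) (footprint 14×18) is included at this height (area 252.00 mm²); Taking the union: only the 14×18 cube at (-0.5, 4) is present, so the union is just that shape — area = 252.00 mm². Checking containment: the cross-section at z = 16.24 is a subset of the cross-section at z = 13.72.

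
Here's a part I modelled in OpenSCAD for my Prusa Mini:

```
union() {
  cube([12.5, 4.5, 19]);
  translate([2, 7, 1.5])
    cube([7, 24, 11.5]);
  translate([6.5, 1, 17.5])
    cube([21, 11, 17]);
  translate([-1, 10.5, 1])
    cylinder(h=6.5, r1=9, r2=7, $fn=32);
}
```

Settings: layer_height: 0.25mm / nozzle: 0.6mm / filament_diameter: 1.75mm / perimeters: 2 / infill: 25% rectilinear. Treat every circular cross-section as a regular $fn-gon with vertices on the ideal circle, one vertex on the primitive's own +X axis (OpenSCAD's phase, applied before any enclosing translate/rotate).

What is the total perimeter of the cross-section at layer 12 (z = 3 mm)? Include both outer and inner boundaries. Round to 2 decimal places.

At z = 3 mm: the 12.5×4.5 cube contributes its full rectangle (perimeter 34.00 mm); the cube at (2, 7) is present — its section is the full 7×24 rectangle (perimeter 62.00 mm); the cube at (6.5, 1) is not intersected at this z (z outside [17.5, 34.5]); the cone at (-1, 10.5): at t=0.308 of its height the radius interpolates to r₁+(r₂−r₁)t = 8.385, giving a regular 32-gon of that circumradius (perimeter = 2·32·8.385·sin(180°/32) = 52.60 mm); Merging all regions: the regions partially overlap (shared area 55.32 mm²), so the edge portions inside another operand are dropped and the merged outline is re-measured after clipping — boundary = 106.41 mm. Overall, the cross-section is a single solid region. Total boundary length (outer) = 106.41 mm.

106.41 mm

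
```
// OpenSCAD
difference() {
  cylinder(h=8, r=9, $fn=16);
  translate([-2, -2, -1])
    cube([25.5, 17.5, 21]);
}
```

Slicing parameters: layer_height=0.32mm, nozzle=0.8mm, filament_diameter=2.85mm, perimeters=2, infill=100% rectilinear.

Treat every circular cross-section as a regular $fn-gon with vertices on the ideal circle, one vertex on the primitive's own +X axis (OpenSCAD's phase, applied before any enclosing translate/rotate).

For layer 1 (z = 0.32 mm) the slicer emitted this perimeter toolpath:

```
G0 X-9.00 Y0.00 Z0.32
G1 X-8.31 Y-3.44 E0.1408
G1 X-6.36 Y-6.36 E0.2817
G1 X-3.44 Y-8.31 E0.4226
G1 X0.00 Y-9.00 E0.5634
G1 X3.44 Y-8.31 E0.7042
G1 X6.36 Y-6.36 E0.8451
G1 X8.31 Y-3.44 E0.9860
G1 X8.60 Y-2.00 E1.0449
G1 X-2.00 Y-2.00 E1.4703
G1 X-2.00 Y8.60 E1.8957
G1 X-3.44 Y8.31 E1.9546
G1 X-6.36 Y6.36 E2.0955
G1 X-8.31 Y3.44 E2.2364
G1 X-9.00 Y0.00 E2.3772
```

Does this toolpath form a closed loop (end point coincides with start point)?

Start point (G0): (-9.00, 0.00). End point (last G1): the path returns to the start — closed.

yes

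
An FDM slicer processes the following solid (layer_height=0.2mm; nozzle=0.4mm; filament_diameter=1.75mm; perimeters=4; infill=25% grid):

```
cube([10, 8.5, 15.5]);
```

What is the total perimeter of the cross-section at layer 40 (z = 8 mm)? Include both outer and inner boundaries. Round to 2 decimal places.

37.00 mm

At z = 8 mm: the cube (footprint 10×8.5) is included at this height (perimeter 37.00 mm). Overall, the cross-section is a single solid region. Total boundary length (outer) = 37.00 mm.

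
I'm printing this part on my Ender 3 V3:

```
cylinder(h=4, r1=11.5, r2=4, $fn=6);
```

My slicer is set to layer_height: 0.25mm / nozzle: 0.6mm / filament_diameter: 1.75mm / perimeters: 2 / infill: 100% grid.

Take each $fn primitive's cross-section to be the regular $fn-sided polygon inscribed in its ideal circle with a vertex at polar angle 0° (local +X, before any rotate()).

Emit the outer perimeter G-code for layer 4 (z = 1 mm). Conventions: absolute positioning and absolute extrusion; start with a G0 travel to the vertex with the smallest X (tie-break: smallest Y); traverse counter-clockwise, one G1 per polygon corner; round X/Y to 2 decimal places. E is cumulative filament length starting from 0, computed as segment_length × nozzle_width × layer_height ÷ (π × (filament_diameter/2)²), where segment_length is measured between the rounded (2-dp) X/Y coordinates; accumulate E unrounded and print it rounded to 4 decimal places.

G0 X-9.62 Y0.00 Z1.00
G1 X-4.81 Y-8.34 E0.6004
G1 X4.81 Y-8.34 E1.2003
G1 X9.62 Y0.00 E1.8007
G1 X4.81 Y8.34 E2.4012
G1 X-4.81 Y8.34 E3.0011
G1 X-9.62 Y0.00 E3.6015

At z = 1 mm: the cone: at t=0.250 of its height the radius interpolates to r₁+(r₂−r₁)t = 9.625, giving a regular 6-gon of that circumradius. The outline is a single polygon with 6 vertices. Extrusion per mm of travel: 0.6 × 0.25 / (π × 0.875²) = 0.062363. Accumulating E over each segment gives final E = 3.6015.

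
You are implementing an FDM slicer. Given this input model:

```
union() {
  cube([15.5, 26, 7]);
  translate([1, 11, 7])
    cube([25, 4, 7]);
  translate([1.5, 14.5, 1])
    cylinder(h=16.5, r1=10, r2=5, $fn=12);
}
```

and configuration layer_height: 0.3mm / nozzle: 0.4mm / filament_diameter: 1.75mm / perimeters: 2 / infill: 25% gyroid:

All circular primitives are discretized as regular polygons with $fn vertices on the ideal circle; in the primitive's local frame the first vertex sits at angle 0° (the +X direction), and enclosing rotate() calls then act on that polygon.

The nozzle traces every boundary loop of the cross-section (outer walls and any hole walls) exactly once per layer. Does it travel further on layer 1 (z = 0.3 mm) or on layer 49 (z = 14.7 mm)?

Layer 1 (z = 0.3): the cube (footprint 15.5×26) is included at this height (perimeter 83.00 mm); the cube at (1, 11) does not reach this height (z outside [7, 14]); the cone at (1.5, 14.5) does not reach this height (z outside [1, 17.5]); Taking the union: only the 15.5×26 cube is present, so the union is just that shape — boundary = 83.00 mm. So its perimeter = 83.00 mm. Layer 49 (z = 14.7): the cube is not intersected at this z (z outside [0, 7]); the cube at (1, 11) does not reach this height (z outside [7, 14]); the cone at (1.5, 14.5) (r1=10→r2=5) has section circumradius 5.848 here — a regular 12-gon (perimeter = 2·12·5.848·sin(180°/12) = 36.33 mm); Taking the union: only the cone at (1.5, 14.5) is present, so the union is just that shape — boundary = 36.33 mm. So its perimeter = 36.33 mm. Layer 1 is larger (83.00 vs 36.33 mm).

layer 1 (z = 0.3 mm)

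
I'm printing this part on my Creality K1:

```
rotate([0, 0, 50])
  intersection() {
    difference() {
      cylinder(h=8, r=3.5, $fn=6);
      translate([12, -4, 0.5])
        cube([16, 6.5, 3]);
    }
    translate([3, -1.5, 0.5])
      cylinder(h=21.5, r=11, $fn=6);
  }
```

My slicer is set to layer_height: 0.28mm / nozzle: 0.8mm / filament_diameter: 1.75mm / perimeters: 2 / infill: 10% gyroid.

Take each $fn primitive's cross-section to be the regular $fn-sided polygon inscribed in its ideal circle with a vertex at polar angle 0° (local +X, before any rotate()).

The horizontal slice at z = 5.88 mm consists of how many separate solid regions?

1

At z = 5.88 mm: the r=3.5 cylinder gives a regular 6-gon of circumradius 3.5 (constant along its height); the cube at (12, -4) is absent (z outside [0.5, 3.5]); After the difference (first − rest): none of the subtracted shapes is present at this height, so the r=3.5 cylinder is unchanged — 1 connected region; the r=11 cylinder at (3, -1.5) contributes a regular 6-gon of circumradius 11; Taking the intersection: that combined region lies inside the r=11 cylinder at (3, -1.5), so it is kept whole — 1 connected region; (whole slice rotated 50° about Z — lengths, areas and connectivity unchanged). The result has 1 disconnected region.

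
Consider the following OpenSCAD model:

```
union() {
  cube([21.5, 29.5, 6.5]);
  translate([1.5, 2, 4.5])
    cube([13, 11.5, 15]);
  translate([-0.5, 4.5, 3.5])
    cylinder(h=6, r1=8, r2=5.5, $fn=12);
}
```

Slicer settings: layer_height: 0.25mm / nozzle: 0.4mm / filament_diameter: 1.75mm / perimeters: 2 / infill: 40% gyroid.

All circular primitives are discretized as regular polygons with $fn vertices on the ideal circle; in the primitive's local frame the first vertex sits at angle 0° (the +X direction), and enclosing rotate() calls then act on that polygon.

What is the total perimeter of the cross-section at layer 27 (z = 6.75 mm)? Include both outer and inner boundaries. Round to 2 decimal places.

66.86 mm

At z = 6.75 mm: the cube is not intersected at this z (z outside [0, 6.5]); the cube at (1.5, 2) is present — its section is the full 13×11.5 rectangle (perimeter 49.00 mm); the cone at (-0.5, 4.5) contributes a regular 12-gon of circumradius 6.646 (interpolated between r1=8 and r2=5.5 at t=0.542) (perimeter = 2·12·6.646·sin(180°/12) = 41.28 mm); Taking the union: the regions partially overlap (shared area 31.15 mm²), so the edge portions inside another operand are dropped and the merged outline is re-measured after clipping — boundary = 66.86 mm. Overall, the cross-section is a single solid region. Total boundary length (outer) = 66.86 mm.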